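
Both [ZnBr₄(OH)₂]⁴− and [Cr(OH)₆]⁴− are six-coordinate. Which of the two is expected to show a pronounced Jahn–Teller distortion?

[ZnBr₄(OH)₂]⁴−: Summing ligand charges against the −4 overall charge gives an oxidation state of +2 for zinc. Group 12 minus oxidation state 2 gives a d¹⁰ configuration. The d¹⁰ configuration leaves the e_g set evenly filled (or empty) — no strong Jahn–Teller driving force.
[Cr(OH)₆]⁴−: Ligand charges: each hydroxide is −1. With an overall charge of −4 the chromium centre must be in the +2 oxidation state. Group 6 minus oxidation state 2 gives a d⁴ configuration. Hydroxide is a weak-field ligand for a first-row metal, so the complex is high-spin. The t₂g³e_g¹ (high-spin) configuration has an unevenly filled e_g set; the Jahn–Teller theorem predicts a tetragonal distortion (typically axial elongation) to lift the degeneracy.

[Cr(OH)₆]⁴−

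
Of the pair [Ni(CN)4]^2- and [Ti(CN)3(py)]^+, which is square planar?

[Ni(CN)4]^2-

For [Ni(CN)4]^2-: Summing ligand charges against the −2 overall charge gives an oxidation state of +2 for nickel. Nickel is a group-10 element; Ni(II) is therefore d⁸. Cyanide is a strong-field ligand (high in the spectrochemical series). A 3d d⁸ ion with strong-field ligands gains enough CFSE to favour square planar over tetrahedral. → square planar.
For [Ti(CN)3(py)]^+: Ligand charges: each cyanide is −1; pyridine is neutral. With an overall charge of +1 the titanium centre must be in the +4 oxidation state. Ti sits in group 4, so the d-electron count is 4 − 4 = 0. A d⁰ ion has no crystal-field stabilisation preference between square planar and tetrahedral, so four ligands adopt the sterically favoured tetrahedral geometry. → tetrahedral.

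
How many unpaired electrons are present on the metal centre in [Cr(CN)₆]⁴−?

Each cyanide is −1; balancing the −4 overall charge requires Cr(II).
Group 6 minus oxidation state 2 gives a d⁴ configuration.
The spin state decides the count: Cyanide is a strong-field ligand (high in the spectrochemical series) for a first-row metal, so the complex is low-spin.
An octahedral low-spin d⁴ ion is t₂g⁴e_g⁰, giving 2 unpaired electrons.

2 unpaired electrons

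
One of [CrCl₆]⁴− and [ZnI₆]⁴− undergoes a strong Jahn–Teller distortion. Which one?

[CrCl₆]⁴−: Ligand charges: each chloride is −1. With an overall charge of −4 the chromium centre must be in the +2 oxidation state. Chromium is a group-6 element; Cr(II) is therefore d⁴. Chloride is a weak-field ligand for a first-row metal, so the complex is high-spin. The t₂g³e_g¹ (high-spin) configuration has an unevenly filled e_g set; the Jahn–Teller theorem predicts a tetragonal distortion (typically axial elongation) to lift the degeneracy.
[ZnI₆]⁴−: Ligand charges: each iodide is −1. With an overall charge of −4 the zinc centre must be in the +2 oxidation state. Zn sits in group 12, so the d-electron count is 12 − 2 = 10. The d¹⁰ configuration leaves the e_g set evenly filled (or empty) — no strong Jahn–Teller driving force.

[CrCl₆]⁴−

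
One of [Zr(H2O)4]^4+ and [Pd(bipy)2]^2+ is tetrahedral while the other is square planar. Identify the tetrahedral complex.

[Zr(H2O)4]^4+

For [Zr(H2O)4]^4+: Ligand charges: water is neutral. With an overall charge of +4 the zirconium centre must be in the +4 oxidation state. Group 4 minus oxidation state 4 gives a d⁰ configuration. A d⁰ ion has no crystal-field stabilisation preference between square planar and tetrahedral, so four ligands adopt the sterically favoured tetrahedral geometry. → tetrahedral.
For [Pd(bipy)2]^2+: Summing ligand charges against the +2 overall charge gives an oxidation state of +2 for palladium. Group 10 minus oxidation state 2 gives a d⁸ configuration. A 4d d⁸ ion has a large crystal-field splitting; square planar leaves the high-energy d_{x²−y²} orbital empty and maximises CFSE. → square planar.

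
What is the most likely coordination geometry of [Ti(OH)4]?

tetrahedral

Summing ligand charges against the 0 overall charge gives an oxidation state of +4 for titanium.
Group 4 minus oxidation state 4 gives a d⁰ configuration.
Coordination number: 4.
A d⁰ ion has no crystal-field stabilisation preference between square planar and tetrahedral, so four ligands adopt the sterically favoured tetrahedral geometry.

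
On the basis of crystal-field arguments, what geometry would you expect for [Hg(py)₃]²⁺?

trigonal planar

Summing ligand charges against the +2 overall charge gives an oxidation state of +2 for mercury.
Hg sits in group 12, so the d-electron count is 12 − 2 = 10.
Coordination number: 3.
Three ligands around a d¹⁰ centre minimise repulsion in a trigonal-planar arrangement.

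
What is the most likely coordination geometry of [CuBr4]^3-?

tetrahedral

Each bromide is −1; balancing the −3 overall charge requires Cu(I).
Cu sits in group 11, so the d-electron count is 11 − 1 = 10.
Coordination number: 4.
A d¹⁰ ion has no crystal-field stabilisation preference between square planar and tetrahedral, so four ligands adopt the sterically favoured tetrahedral geometry.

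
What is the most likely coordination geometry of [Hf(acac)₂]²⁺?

tetrahedral

Each acetylacetonate is −1; balancing the +2 overall charge requires Hf(IV).
Hf sits in group 4, so the d-electron count is 4 − 4 = 0.
Counting donor atoms: 2×acetylacetonate (bidentate) → 4 donors. Coordination number = 4.
A d⁰ ion has no crystal-field stabilisation preference between square planar and tetrahedral, so four ligands adopt the sterically favoured tetrahedral geometry.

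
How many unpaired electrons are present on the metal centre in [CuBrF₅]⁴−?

Ligand charges: each bromide is −1; each fluoride is −1. With an overall charge of −4 the copper centre must be in the +2 oxidation state.
Group 11 minus oxidation state 2 gives a d⁹ configuration.
In an octahedral field the d⁹ configuration is t₂g⁶e_g³ (only one arrangement possible), giving 1 unpaired electron.

1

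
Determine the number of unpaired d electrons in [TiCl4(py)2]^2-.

Ligand charges: each chloride is −1; pyridine is neutral. With an overall charge of −2 the titanium centre must be in the +2 oxidation state.
Titanium is a group-4 element; Ti(II) is therefore d².
In an octahedral field the d² configuration is t₂g²e_g⁰ (only one arrangement possible), giving 2 unpaired electrons.

2 unpaired electrons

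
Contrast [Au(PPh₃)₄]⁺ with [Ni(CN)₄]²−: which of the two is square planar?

[Ni(CN)₄]²−

For [Au(PPh₃)₄]⁺: Ligand charges: triphenylphosphine is neutral. With an overall charge of +1 the gold centre must be in the +1 oxidation state. Gold is a group-11 element; Au(I) is therefore d¹⁰. A d¹⁰ ion has no crystal-field stabilisation preference between square planar and tetrahedral, so four ligands adopt the sterically favoured tetrahedral geometry. → tetrahedral.
For [Ni(CN)₄]²−: Each cyanide is −1; balancing the −2 overall charge requires Ni(II). Group 10 minus oxidation state 2 gives a d⁸ configuration. Cyanide is a strong-field ligand (high in the spectrochemical series). A 3d d⁸ ion with strong-field ligands gains enough CFSE to favour square planar over tetrahedral. → square planar.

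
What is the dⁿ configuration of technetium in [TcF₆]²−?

d³

Ligand charges: each fluoride is −1. With an overall charge of −2 the technetium centre must be in the +4 oxidation state.
Group 7 minus oxidation state 4 gives a d³ configuration.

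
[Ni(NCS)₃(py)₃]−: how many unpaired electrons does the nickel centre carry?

2

Ligand charges: each isothiocyanate is −1; pyridine is neutral. With an overall charge of −1 the nickel centre must be in the +2 oxidation state.
Ni sits in group 10, so the d-electron count is 10 − 2 = 8.
In an octahedral field the d⁸ configuration is t₂g⁶e_g² (only one arrangement possible), giving 2 unpaired electrons.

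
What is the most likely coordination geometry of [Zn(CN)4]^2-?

Each cyanide is −1; balancing the −2 overall charge requires Zn(II).
Zinc is a group-12 element; Zn(II) is therefore d¹⁰.
Coordination number: 4.
A d¹⁰ ion has no crystal-field stabilisation preference between square planar and tetrahedral, so four ligands adopt the sterically favoured tetrahedral geometry.

tetrahedral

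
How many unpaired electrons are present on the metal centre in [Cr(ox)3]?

Summing ligand charges against the 0 overall charge gives an oxidation state of +6 for chromium.
Group 6 minus oxidation state 6 gives a d⁰ configuration.
Counting donor atoms: 3×oxalate (bidentate) → 6 donors. Coordination number = 6.
In an octahedral field the d⁰ configuration is t₂g⁰e_g⁰, giving 0 unpaired electrons.

0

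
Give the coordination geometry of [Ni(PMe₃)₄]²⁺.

Summing ligand charges against the +2 overall charge gives an oxidation state of +2 for nickel.
Ni sits in group 10, so the d-electron count is 10 − 2 = 8.
With 4 monodentate ligands the coordination number is 4.
Trimethylphosphine is a strong-field ligand (high in the spectrochemical series).
A 3d d⁸ ion with strong-field ligands gains enough CFSE to favour square planar over tetrahedral.

square planar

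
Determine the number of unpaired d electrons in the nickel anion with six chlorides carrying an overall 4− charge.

2

Ligand charges: each chloride is −1. With an overall charge of −4 the nickel centre must be in the +2 oxidation state.
Group 10 minus oxidation state 2 gives a d⁸ configuration.
In an octahedral field the d⁸ configuration is t₂g⁶e_g² (only one arrangement possible), giving 2 unpaired electrons.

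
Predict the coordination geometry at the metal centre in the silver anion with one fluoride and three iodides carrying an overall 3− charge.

tetrahedral

Each fluoride is −1; each iodide is −1; balancing the −3 overall charge requires Ag(I).
Ag sits in group 11, so the d-electron count is 11 − 1 = 10.
With 4 monodentate ligands the coordination number is 4.
A d¹⁰ ion has no crystal-field stabilisation preference between square planar and tetrahedral, so four ligands adopt the sterically favoured tetrahedral geometry.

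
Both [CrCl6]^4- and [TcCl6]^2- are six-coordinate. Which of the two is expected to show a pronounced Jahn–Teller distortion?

[CrCl6]^4-: Ligand charges: each chloride is −1. With an overall charge of −4 the chromium centre must be in the +2 oxidation state. Group 6 minus oxidation state 2 gives a d⁴ configuration. Chloride is a weak-field ligand for a first-row metal, so the complex is high-spin. The t₂g³e_g¹ (high-spin) configuration has an unevenly filled e_g set; the Jahn–Teller theorem predicts a tetragonal distortion (typically axial elongation) to lift the degeneracy.
[TcCl6]^2-: Ligand charges: each chloride is −1. With an overall charge of −2 the technetium centre must be in the +4 oxidation state. Technetium is a group-7 element; Tc(IV) is therefore d³. The d³ configuration leaves the e_g set evenly filled (or empty) — no strong Jahn–Teller driving force.

[CrCl6]^4-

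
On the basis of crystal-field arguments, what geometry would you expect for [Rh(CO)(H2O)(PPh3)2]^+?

square planar

Ligand charges: carbonyl is neutral; water is neutral; triphenylphosphine is neutral. With an overall charge of +1 the rhodium centre must be in the +1 oxidation state.
Group 9 minus oxidation state 1 gives a d⁸ configuration.
Coordination number: 4.
A 4d d⁸ ion has a large crystal-field splitting; square planar leaves the high-energy d_{x²−y²} orbital empty and maximises CFSE.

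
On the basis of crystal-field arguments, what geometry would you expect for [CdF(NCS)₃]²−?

Each fluoride is −1; each isothiocyanate is −1; balancing the −2 overall charge requires Cd(II).
Cadmium is a group-12 element; Cd(II) is therefore d¹⁰.
Coordination number: 4.
A d¹⁰ ion has no crystal-field stabilisation preference between square planar and tetrahedral, so four ligands adopt the sterically favoured tetrahedral geometry.

tetrahedral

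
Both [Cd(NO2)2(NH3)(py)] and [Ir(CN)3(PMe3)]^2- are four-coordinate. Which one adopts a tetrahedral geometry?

[Cd(NO2)2(NH3)(py)]

For [Cd(NO2)2(NH3)(py)]: Ligand charges: each nitro (N-bound nitrite) is −1; ammonia is neutral; pyridine is neutral. With an overall charge of 0 the cadmium centre must be in the +2 oxidation state. Cadmium is a group-12 element; Cd(II) is therefore d¹⁰. A d¹⁰ ion has no crystal-field stabilisation preference between square planar and tetrahedral, so four ligands adopt the sterically favoured tetrahedral geometry. → tetrahedral.
For [Ir(CN)3(PMe3)]^2-: Summing ligand charges against the −2 overall charge gives an oxidation state of +1 for iridium. Ir sits in group 9, so the d-electron count is 9 − 1 = 8. A 5d d⁸ ion has a large crystal-field splitting; square planar leaves the high-energy d_{x²−y²} orbital empty and maximises CFSE. → square planar.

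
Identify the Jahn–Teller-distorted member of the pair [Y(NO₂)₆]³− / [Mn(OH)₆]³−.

[Mn(OH)₆]³−

[Y(NO₂)₆]³−: Summing ligand charges against the −3 overall charge gives an oxidation state of +3 for yttrium. Y sits in group 3, so the d-electron count is 3 − 3 = 0. The d⁰ configuration leaves the e_g set evenly filled (or empty) — no strong Jahn–Teller driving force.
[Mn(OH)₆]³−: Each hydroxide is −1; balancing the −3 overall charge requires Mn(III). Group 7 minus oxidation state 3 gives a d⁴ configuration. Hydroxide is a weak-field ligand for a first-row metal, so the complex is high-spin. The t₂g³e_g¹ (high-spin) configuration has an unevenly filled e_g set; the Jahn–Teller theorem predicts a tetragonal distortion (typically axial elongation) to lift the degeneracy.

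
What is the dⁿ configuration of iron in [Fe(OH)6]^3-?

Summing ligand charges against the −3 overall charge gives an oxidation state of +3 for iron.
Group 8 minus oxidation state 3 gives a d⁵ configuration.

d⁵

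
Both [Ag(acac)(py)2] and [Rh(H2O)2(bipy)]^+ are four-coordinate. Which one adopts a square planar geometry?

For [Ag(acac)(py)2]: Summing ligand charges against the 0 overall charge gives an oxidation state of +1 for silver. Group 11 minus oxidation state 1 gives a d¹⁰ configuration. A d¹⁰ ion has no crystal-field stabilisation preference between square planar and tetrahedral, so four ligands adopt the sterically favoured tetrahedral geometry. → tetrahedral.
For [Rh(H2O)2(bipy)]^+: Summing ligand charges against the +1 overall charge gives an oxidation state of +1 for rhodium. Rh sits in group 9, so the d-electron count is 9 − 1 = 8. A 4d d⁸ ion has a large crystal-field splitting; square planar leaves the high-energy d_{x²−y²} orbital empty and maximises CFSE. → square planar.

[Rh(H2O)2(bipy)]^+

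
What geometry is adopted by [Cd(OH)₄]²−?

tetrahedral

Ligand charges: each hydroxide is −1. With an overall charge of −2 the cadmium centre must be in the +2 oxidation state.
Group 12 minus oxidation state 2 gives a d¹⁰ configuration.
With 4 monodentate ligands the coordination number is 4.
A d¹⁰ ion has no crystal-field stabilisation preference between square planar and tetrahedral, so four ligands adopt the sterically favoured tetrahedral geometry.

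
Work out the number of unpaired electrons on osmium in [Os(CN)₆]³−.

1

Summing ligand charges against the −3 overall charge gives an oxidation state of +3 for osmium.
Group 8 minus oxidation state 3 gives a d⁵ configuration.
The spin state decides the count: a 5d ion has a large Δₒ and is invariably low-spin.
An octahedral low-spin d⁵ ion is t₂g⁵e_g⁰, giving 1 unpaired electron.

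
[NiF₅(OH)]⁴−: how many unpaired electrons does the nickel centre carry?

2 unpaired electrons

Ligand charges: each fluoride is −1; each hydroxide is −1. With an overall charge of −4 the nickel centre must be in the +2 oxidation state.
Group 10 minus oxidation state 2 gives a d⁸ configuration.
In an octahedral field the d⁸ configuration is t₂g⁶e_g² (only one arrangement possible), giving 2 unpaired electrons.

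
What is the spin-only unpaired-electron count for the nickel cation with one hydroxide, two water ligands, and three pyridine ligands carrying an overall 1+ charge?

Summing ligand charges against the +1 overall charge gives an oxidation state of +2 for nickel.
Group 10 minus oxidation state 2 gives a d⁸ configuration.
In an octahedral field the d⁸ configuration is t₂g⁶e_g² (only one arrangement possible), giving 2 unpaired electrons.

2 unpaired electrons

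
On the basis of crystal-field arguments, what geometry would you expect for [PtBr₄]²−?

Summing ligand charges against the −2 overall charge gives an oxidation state of +2 for platinum.
Platinum is a group-10 element; Pt(II) is therefore d⁸.
With 4 monodentate ligands the coordination number is 4.
A 5d d⁸ ion has a large crystal-field splitting; square planar leaves the high-energy d_{x²−y²} orbital empty and maximises CFSE.

square planar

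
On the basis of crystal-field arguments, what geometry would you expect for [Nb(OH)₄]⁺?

tetrahedral

Summing ligand charges against the +1 overall charge gives an oxidation state of +5 for niobium.
Group 5 minus oxidation state 5 gives a d⁰ configuration.
Coordination number: 4.
A d⁰ ion has no crystal-field stabilisation preference between square planar and tetrahedral, so four ligands adopt the sterically favoured tetrahedral geometry.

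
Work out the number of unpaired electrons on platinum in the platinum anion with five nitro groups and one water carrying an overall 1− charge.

0

Summing ligand charges against the −1 overall charge gives an oxidation state of +4 for platinum.
Platinum is a group-10 element; Pt(IV) is therefore d⁶.
The spin state decides the count: a 5d ion has a large Δₒ and is invariably low-spin.
An octahedral low-spin d⁶ ion is t₂g⁶e_g⁰, giving 0 unpaired electrons.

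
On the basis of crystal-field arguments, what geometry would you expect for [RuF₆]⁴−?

Ligand charges: each fluoride is −1. With an overall charge of −4 the ruthenium centre must be in the +2 oxidation state.
Ru sits in group 8, so the d-electron count is 8 − 2 = 6.
Coordination number: 6.
Six donors around a single metal centre give an octahedral coordination sphere.

octahedral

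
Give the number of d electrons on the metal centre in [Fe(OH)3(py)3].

d⁵

Ligand charges: each hydroxide is −1; pyridine is neutral. With an overall charge of 0 the iron centre must be in the +3 oxidation state.
Iron is a group-8 element; Fe(III) is therefore d⁵.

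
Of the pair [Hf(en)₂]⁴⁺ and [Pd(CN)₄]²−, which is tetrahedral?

[Hf(en)₂]⁴⁺

For [Hf(en)₂]⁴⁺: Ethylenediamine is neutral; balancing the +4 overall charge requires Hf(IV). Group 4 minus oxidation state 4 gives a d⁰ configuration. A d⁰ ion has no crystal-field stabilisation preference between square planar and tetrahedral, so four ligands adopt the sterically favoured tetrahedral geometry. → tetrahedral.
For [Pd(CN)₄]²−: Summing ligand charges against the −2 overall charge gives an oxidation state of +2 for palladium. Palladium is a group-10 element; Pd(II) is therefore d⁸. A 4d d⁸ ion has a large crystal-field splitting; square planar leaves the high-energy d_{x²−y²} orbital empty and maximises CFSE. → square planar.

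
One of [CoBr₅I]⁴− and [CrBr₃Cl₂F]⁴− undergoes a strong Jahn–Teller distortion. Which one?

[CoBr₅I]⁴−: Each bromide is −1; each iodide is −1; balancing the −4 overall charge requires Co(II). Cobalt is a group-9 element; Co(II) is therefore d⁷. Bromide and iodide are weak-field ligands for a first-row metal, so the complex is high-spin. The d⁷ configuration leaves the e_g set evenly filled (or empty) — no strong Jahn–Teller driving force.
[CrBr₃Cl₂F]⁴−: Summing ligand charges against the −4 overall charge gives an oxidation state of +2 for chromium. Chromium is a group-6 element; Cr(II) is therefore d⁴. Bromide, chloride, and fluoride are weak-field ligands for a first-row metal, so the complex is high-spin. The t₂g³e_g¹ (high-spin) configuration has an unevenly filled e_g set; the Jahn–Teller theorem predicts a tetragonal distortion (typically axial elongation) to lift the degeneracy.

[CrBr₃Cl₂F]⁴−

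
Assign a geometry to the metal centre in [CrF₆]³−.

octahedral

Summing ligand charges against the −3 overall charge gives an oxidation state of +3 for chromium.
Cr sits in group 6, so the d-electron count is 6 − 3 = 3.
With 6 monodentate ligands the coordination number is 6.
Six donors around a single metal centre give an octahedral coordination sphere.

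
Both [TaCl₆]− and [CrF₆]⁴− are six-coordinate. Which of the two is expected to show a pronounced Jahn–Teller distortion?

[CrF₆]⁴−

[TaCl₆]−: Ligand charges: each chloride is −1. With an overall charge of −1 the tantalum centre must be in the +5 oxidation state. Group 5 minus oxidation state 5 gives a d⁰ configuration. The d⁰ configuration leaves the e_g set evenly filled (or empty) — no strong Jahn–Teller driving force.
[CrF₆]⁴−: Each fluoride is −1; balancing the −4 overall charge requires Cr(II). Chromium is a group-6 element; Cr(II) is therefore d⁴. Fluoride is a weak-field ligand for a first-row metal, so the complex is high-spin. The t₂g³e_g¹ (high-spin) configuration has an unevenly filled e_g set; the Jahn–Teller theorem predicts a tetragonal distortion (typically axial elongation) to lift the degeneracy.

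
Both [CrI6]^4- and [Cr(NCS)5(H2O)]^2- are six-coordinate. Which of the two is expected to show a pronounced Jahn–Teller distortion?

[CrI6]^4-

[CrI6]^4-: Summing ligand charges against the −4 overall charge gives an oxidation state of +2 for chromium. Cr sits in group 6, so the d-electron count is 6 − 2 = 4. Iodide is a weak-field ligand for a first-row metal, so the complex is high-spin. The t₂g³e_g¹ (high-spin) configuration has an unevenly filled e_g set; the Jahn–Teller theorem predicts a tetragonal distortion (typically axial elongation) to lift the degeneracy.
[Cr(NCS)5(H2O)]^2-: Ligand charges: each isothiocyanate is −1; water is neutral. With an overall charge of −2 the chromium centre must be in the +3 oxidation state. Group 6 minus oxidation state 3 gives a d³ configuration. The d³ configuration leaves the e_g set evenly filled (or empty) — no strong Jahn–Teller driving force.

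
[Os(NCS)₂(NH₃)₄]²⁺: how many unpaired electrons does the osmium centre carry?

Ligand charges: each isothiocyanate is −1; ammonia is neutral. With an overall charge of +2 the osmium centre must be in the +4 oxidation state.
Group 8 minus oxidation state 4 gives a d⁴ configuration.
The spin state decides the count: a 5d ion has a large Δₒ and is invariably low-spin.
An octahedral low-spin d⁴ ion is t₂g⁴e_g⁰, giving 2 unpaired electrons.

2 unpaired electrons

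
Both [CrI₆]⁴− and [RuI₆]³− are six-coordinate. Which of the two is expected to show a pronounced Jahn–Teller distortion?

[CrI₆]⁴−: Each iodide is −1; balancing the −4 overall charge requires Cr(II). Cr sits in group 6, so the d-electron count is 6 − 2 = 4. Iodide is a weak-field ligand for a first-row metal, so the complex is high-spin. The t₂g³e_g¹ (high-spin) configuration has an unevenly filled e_g set; the Jahn–Teller theorem predicts a tetragonal distortion (typically axial elongation) to lift the degeneracy.
[RuI₆]³−: Summing ligand charges against the −3 overall charge gives an oxidation state of +3 for ruthenium. Ruthenium is a group-8 element; Ru(III) is therefore d⁵. A 4d ion has a large Δₒ and is invariably low-spin. The d⁵ configuration leaves the e_g set evenly filled (or empty) — no strong Jahn–Teller driving force.

[CrI₆]⁴−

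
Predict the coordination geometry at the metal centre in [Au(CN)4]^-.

square planar

Ligand charges: each cyanide is −1. With an overall charge of −1 the gold centre must be in the +3 oxidation state.
Gold is a group-11 element; Au(III) is therefore d⁸.
Coordination number: 4.
A 5d d⁸ ion has a large crystal-field splitting; square planar leaves the high-energy d_{x²−y²} orbital empty and maximises CFSE.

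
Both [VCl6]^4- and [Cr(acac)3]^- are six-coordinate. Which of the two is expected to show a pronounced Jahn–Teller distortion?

[VCl6]^4-: Each chloride is −1; balancing the −4 overall charge requires V(II). Vanadium is a group-5 element; V(II) is therefore d³. The d³ configuration leaves the e_g set evenly filled (or empty) — no strong Jahn–Teller driving force.
[Cr(acac)3]^-: Ligand charges: each acetylacetonate is −1. With an overall charge of −1 the chromium centre must be in the +2 oxidation state. Cr sits in group 6, so the d-electron count is 6 − 2 = 4. Acetylacetonate is a weak-field ligand for a first-row metal, so the complex is high-spin. The t₂g³e_g¹ (high-spin) configuration has an unevenly filled e_g set; the Jahn–Teller theorem predicts a tetragonal distortion (typically axial elongation) to lift the degeneracy.

[Cr(acac)3]^-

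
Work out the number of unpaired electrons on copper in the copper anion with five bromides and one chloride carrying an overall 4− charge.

Ligand charges: each bromide is −1; each chloride is −1. With an overall charge of −4 the copper centre must be in the +2 oxidation state.
Group 11 minus oxidation state 2 gives a d⁹ configuration.
In an octahedral field the d⁹ configuration is t₂g⁶e_g³ (only one arrangement possible), giving 1 unpaired electron.

1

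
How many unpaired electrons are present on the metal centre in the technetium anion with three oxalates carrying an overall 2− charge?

3 unpaired electrons

Summing ligand charges against the −2 overall charge gives an oxidation state of +4 for technetium.
Technetium is a group-7 element; Tc(IV) is therefore d³.
Counting donor atoms: 3×oxalate (bidentate) → 6 donors. Coordination number = 6.
In an octahedral field the d³ configuration is t₂g³e_g⁰ (only one arrangement possible), giving 3 unpaired electrons.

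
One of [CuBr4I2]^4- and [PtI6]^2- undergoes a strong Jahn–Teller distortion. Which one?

[CuBr4I2]^4-

[CuBr4I2]^4-: Summing ligand charges against the −4 overall charge gives an oxidation state of +2 for copper. Group 11 minus oxidation state 2 gives a d⁹ configuration. The t₂g⁶e_g³ configuration has an unevenly filled e_g set; the Jahn–Teller theorem predicts a tetragonal distortion (typically axial elongation) to lift the degeneracy.
[PtI6]^2-: Summing ligand charges against the −2 overall charge gives an oxidation state of +4 for platinum. Group 10 minus oxidation state 4 gives a d⁶ configuration. A 5d ion has a large Δₒ and is invariably low-spin. The d⁶ configuration leaves the e_g set evenly filled (or empty) — no strong Jahn–Teller driving force.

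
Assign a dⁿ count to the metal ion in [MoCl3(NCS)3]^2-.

Each chloride is −1; each isothiocyanate is −1; balancing the −2 overall charge requires Mo(IV).
Molybdenum is a group-6 element; Mo(IV) is therefore d².

d2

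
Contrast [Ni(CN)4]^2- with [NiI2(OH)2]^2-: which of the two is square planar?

For [Ni(CN)4]^2-: Summing ligand charges against the −2 overall charge gives an oxidation state of +2 for nickel. Ni sits in group 10, so the d-electron count is 10 − 2 = 8. Cyanide is a strong-field ligand (high in the spectrochemical series). A 3d d⁸ ion with strong-field ligands gains enough CFSE to favour square planar over tetrahedral. → square planar.
For [NiI2(OH)2]^2-: Summing ligand charges against the −2 overall charge gives an oxidation state of +2 for nickel. Ni sits in group 10, so the d-electron count is 10 − 2 = 8. Hydroxide and iodide are weak-field ligands. With weak-field ligands the CFSE gain from square planar is small, so a 3d d⁸ ion takes the sterically preferred tetrahedral geometry. → tetrahedral.

[Ni(CN)4]^2-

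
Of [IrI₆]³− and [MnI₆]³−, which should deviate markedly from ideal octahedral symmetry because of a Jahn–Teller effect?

[MnI₆]³−

[IrI₆]³−: Each iodide is −1; balancing the −3 overall charge requires Ir(III). Group 9 minus oxidation state 3 gives a d⁶ configuration. A 5d ion has a large Δₒ and is invariably low-spin. The d⁶ configuration leaves the e_g set evenly filled (or empty) — no strong Jahn–Teller driving force.
[MnI₆]³−: Each iodide is −1; balancing the −3 overall charge requires Mn(III). Group 7 minus oxidation state 3 gives a d⁴ configuration. Iodide is a weak-field ligand for a first-row metal, so the complex is high-spin. The t₂g³e_g¹ (high-spin) configuration has an unevenly filled e_g set; the Jahn–Teller theorem predicts a tetragonal distortion (typically axial elongation) to lift the degeneracy.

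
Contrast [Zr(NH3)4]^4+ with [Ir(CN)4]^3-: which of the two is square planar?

[Ir(CN)4]^3-

For [Zr(NH3)4]^4+: Summing ligand charges against the +4 overall charge gives an oxidation state of +4 for zirconium. Zirconium is a group-4 element; Zr(IV) is therefore d⁰. A d⁰ ion has no crystal-field stabilisation preference between square planar and tetrahedral, so four ligands adopt the sterically favoured tetrahedral geometry. → tetrahedral.
For [Ir(CN)4]^3-: Ligand charges: each cyanide is −1. With an overall charge of −3 the iridium centre must be in the +1 oxidation state. Iridium is a group-9 element; Ir(I) is therefore d⁸. A 5d d⁸ ion has a large crystal-field splitting; square planar leaves the high-energy d_{x²−y²} orbital empty and maximises CFSE. → square planar.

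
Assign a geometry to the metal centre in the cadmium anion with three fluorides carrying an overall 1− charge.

trigonal planar

Summing ligand charges against the −1 overall charge gives an oxidation state of +2 for cadmium.
Cadmium is a group-12 element; Cd(II) is therefore d¹⁰.
With 3 monodentate ligands the coordination number is 3.
Three ligands around a d¹⁰ centre minimise repulsion in a trigonal-planar arrangement.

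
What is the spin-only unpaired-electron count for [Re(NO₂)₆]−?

Each nitro (N-bound nitrite) is −1; balancing the −1 overall charge requires Re(V).
Re sits in group 7, so the d-electron count is 7 − 5 = 2.
In an octahedral field the d² configuration is t₂g²e_g⁰ (only one arrangement possible), giving 2 unpaired electrons.

2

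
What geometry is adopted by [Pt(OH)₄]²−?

square planar

Ligand charges: each hydroxide is −1. With an overall charge of −2 the platinum centre must be in the +2 oxidation state.
Platinum is a group-10 element; Pt(II) is therefore d⁸.
With 4 monodentate ligands the coordination number is 4.
A 5d d⁸ ion has a large crystal-field splitting; square planar leaves the high-energy d_{x²−y²} orbital empty and maximises CFSE.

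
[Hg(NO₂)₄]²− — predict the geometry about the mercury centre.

tetrahedral

Ligand charges: each nitro (N-bound nitrite) is −1. With an overall charge of −2 the mercury centre must be in the +2 oxidation state.
Group 12 minus oxidation state 2 gives a d¹⁰ configuration.
Coordination number: 4.
A d¹⁰ ion has no crystal-field stabilisation preference between square planar and tetrahedral, so four ligands adopt the sterically favoured tetrahedral geometry.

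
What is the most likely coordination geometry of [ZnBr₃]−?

trigonal planar

Ligand charges: each bromide is −1. With an overall charge of −1 the zinc centre must be in the +2 oxidation state.
Zn sits in group 12, so the d-electron count is 12 − 2 = 10.
Coordination number: 3.
Three ligands around a d¹⁰ centre minimise repulsion in a trigonal-planar arrangement.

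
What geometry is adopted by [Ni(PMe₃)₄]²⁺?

Ligand charges: trimethylphosphine is neutral. With an overall charge of +2 the nickel centre must be in the +2 oxidation state.
Nickel is a group-10 element; Ni(II) is therefore d⁸.
Coordination number: 4.
Trimethylphosphine is a strong-field ligand (high in the spectrochemical series).
A 3d d⁸ ion with strong-field ligands gains enough CFSE to favour square planar over tetrahedral.

square planar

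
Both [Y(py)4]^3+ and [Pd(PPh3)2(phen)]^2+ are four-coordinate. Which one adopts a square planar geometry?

[Pd(PPh3)2(phen)]^2+

For [Y(py)4]^3+: Ligand charges: pyridine is neutral. With an overall charge of +3 the yttrium centre must be in the +3 oxidation state. Yttrium is a group-3 element; Y(III) is therefore d⁰. A d⁰ ion has no crystal-field stabilisation preference between square planar and tetrahedral, so four ligands adopt the sterically favoured tetrahedral geometry. → tetrahedral.
For [Pd(PPh3)2(phen)]^2+: Ligand charges: triphenylphosphine is neutral; 1,10-phenanthroline is neutral. With an overall charge of +2 the palladium centre must be in the +2 oxidation state. Palladium is a group-10 element; Pd(II) is therefore d⁸. A 4d d⁸ ion has a large crystal-field splitting; square planar leaves the high-energy d_{x²−y²} orbital empty and maximises CFSE. → square planar.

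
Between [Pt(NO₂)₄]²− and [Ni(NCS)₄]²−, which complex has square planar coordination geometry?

[Pt(NO₂)₄]²−

For [Pt(NO₂)₄]²−: Summing ligand charges against the −2 overall charge gives an oxidation state of +2 for platinum. Group 10 minus oxidation state 2 gives a d⁸ configuration. A 5d d⁸ ion has a large crystal-field splitting; square planar leaves the high-energy d_{x²−y²} orbital empty and maximises CFSE. → square planar.
For [Ni(NCS)₄]²−: Summing ligand charges against the −2 overall charge gives an oxidation state of +2 for nickel. Nickel is a group-10 element; Ni(II) is therefore d⁸. Isothiocyanate is a weak-field ligand. With weak-field ligands the CFSE gain from square planar is small, so a 3d d⁸ ion takes the sterically preferred tetrahedral geometry. → tetrahedral.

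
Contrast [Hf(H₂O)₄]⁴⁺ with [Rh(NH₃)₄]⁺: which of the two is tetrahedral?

For [Hf(H₂O)₄]⁴⁺: Summing ligand charges against the +4 overall charge gives an oxidation state of +4 for hafnium. Group 4 minus oxidation state 4 gives a d⁰ configuration. A d⁰ ion has no crystal-field stabilisation preference between square planar and tetrahedral, so four ligands adopt the sterically favoured tetrahedral geometry. → tetrahedral.
For [Rh(NH₃)₄]⁺: Ammonia is neutral; balancing the +1 overall charge requires Rh(I). Group 9 minus oxidation state 1 gives a d⁸ configuration. A 4d d⁸ ion has a large crystal-field splitting; square planar leaves the high-energy d_{x²−y²} orbital empty and maximises CFSE. → square planar.

[Hf(H₂O)₄]⁴⁺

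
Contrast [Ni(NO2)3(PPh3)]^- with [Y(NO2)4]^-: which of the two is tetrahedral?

For [Ni(NO2)3(PPh3)]^-: Each nitro (N-bound nitrite) is −1; triphenylphosphine is neutral; balancing the −1 overall charge requires Ni(II). Nickel is a group-10 element; Ni(II) is therefore d⁸. Nitro (N-bound nitrite) and triphenylphosphine are strong-field ligands (high in the spectrochemical series). A 3d d⁸ ion with strong-field ligands gains enough CFSE to favour square planar over tetrahedral. → square planar.
For [Y(NO2)4]^-: Summing ligand charges against the −1 overall charge gives an oxidation state of +3 for yttrium. Y sits in group 3, so the d-electron count is 3 − 3 = 0. A d⁰ ion has no crystal-field stabilisation preference between square planar and tetrahedral, so four ligands adopt the sterically favoured tetrahedral geometry. → tetrahedral.

[Y(NO2)4]^-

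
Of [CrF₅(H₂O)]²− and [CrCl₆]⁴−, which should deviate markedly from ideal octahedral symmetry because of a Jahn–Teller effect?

[CrF₅(H₂O)]²−: Summing ligand charges against the −2 overall charge gives an oxidation state of +3 for chromium. Cr sits in group 6, so the d-electron count is 6 − 3 = 3. The d³ configuration leaves the e_g set evenly filled (or empty) — no strong Jahn–Teller driving force.
[CrCl₆]⁴−: Summing ligand charges against the −4 overall charge gives an oxidation state of +2 for chromium. Cr sits in group 6, so the d-electron count is 6 − 2 = 4. Chloride is a weak-field ligand for a first-row metal, so the complex is high-spin. The t₂g³e_g¹ (high-spin) configuration has an unevenly filled e_g set; the Jahn–Teller theorem predicts a tetragonal distortion (typically axial elongation) to lift the degeneracy.

[CrCl₆]⁴−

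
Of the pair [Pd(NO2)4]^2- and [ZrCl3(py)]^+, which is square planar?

For [Pd(NO2)4]^2-: Summing ligand charges against the −2 overall charge gives an oxidation state of +2 for palladium. Group 10 minus oxidation state 2 gives a d⁸ configuration. A 4d d⁸ ion has a large crystal-field splitting; square planar leaves the high-energy d_{x²−y²} orbital empty and maximises CFSE. → square planar.
For [ZrCl3(py)]^+: Ligand charges: each chloride is −1; pyridine is neutral. With an overall charge of +1 the zirconium centre must be in the +4 oxidation state. Group 4 minus oxidation state 4 gives a d⁰ configuration. A d⁰ ion has no crystal-field stabilisation preference between square planar and tetrahedral, so four ligands adopt the sterically favoured tetrahedral geometry. → tetrahedral.

[Pd(NO2)4]^2-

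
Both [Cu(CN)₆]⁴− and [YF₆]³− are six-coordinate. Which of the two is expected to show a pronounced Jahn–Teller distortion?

[Cu(CN)₆]⁴−: Summing ligand charges against the −4 overall charge gives an oxidation state of +2 for copper. Cu sits in group 11, so the d-electron count is 11 − 2 = 9. The t₂g⁶e_g³ configuration has an unevenly filled e_g set; the Jahn–Teller theorem predicts a tetragonal distortion (typically axial elongation) to lift the degeneracy.
[YF₆]³−: Summing ligand charges against the −3 overall charge gives an oxidation state of +3 for yttrium. Yttrium is a group-3 element; Y(III) is therefore d⁰. The d⁰ configuration leaves the e_g set evenly filled (or empty) — no strong Jahn–Teller driving force.

[Cu(CN)₆]⁴−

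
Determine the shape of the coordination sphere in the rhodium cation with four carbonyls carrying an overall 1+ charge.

Ligand charges: carbonyl is neutral. With an overall charge of +1 the rhodium centre must be in the +1 oxidation state.
Rh sits in group 9, so the d-electron count is 9 − 1 = 8.
Coordination number: 4.
A 4d d⁸ ion has a large crystal-field splitting; square planar leaves the high-energy d_{x²−y²} orbital empty and maximises CFSE.

square planar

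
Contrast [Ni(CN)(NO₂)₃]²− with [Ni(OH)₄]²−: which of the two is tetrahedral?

For [Ni(CN)(NO₂)₃]²−: Each cyanide is −1; each nitro (N-bound nitrite) is −1; balancing the −2 overall charge requires Ni(II). Nickel is a group-10 element; Ni(II) is therefore d⁸. Cyanide and nitro (N-bound nitrite) are strong-field ligands (high in the spectrochemical series). A 3d d⁸ ion with strong-field ligands gains enough CFSE to favour square planar over tetrahedral. → square planar.
For [Ni(OH)₄]²−: Summing ligand charges against the −2 overall charge gives an oxidation state of +2 for nickel. Group 10 minus oxidation state 2 gives a d⁸ configuration. Hydroxide is a weak-field ligand. With weak-field ligands the CFSE gain from square planar is small, so a 3d d⁸ ion takes the sterically preferred tetrahedral geometry. → tetrahedral.

[Ni(OH)₄]²−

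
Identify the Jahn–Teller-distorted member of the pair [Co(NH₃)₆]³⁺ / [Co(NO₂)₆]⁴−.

[Co(NO₂)₆]⁴−

[Co(NH₃)₆]³⁺: Ammonia is neutral; balancing the +3 overall charge requires Co(III). Group 9 minus oxidation state 3 gives a d⁶ configuration. Co(III) has an exceptionally large octahedral splitting and is low-spin with essentially every ligand except fluoride. The d⁶ configuration leaves the e_g set evenly filled (or empty) — no strong Jahn–Teller driving force.
[Co(NO₂)₆]⁴−: Summing ligand charges against the −4 overall charge gives an oxidation state of +2 for cobalt. Co sits in group 9, so the d-electron count is 9 − 2 = 7. Nitro (N-bound nitrite) is a strong-field ligand (high in the spectrochemical series) for a first-row metal, so the complex is low-spin. The t₂g⁶e_g¹ (low-spin) configuration has an unevenly filled e_g set; the Jahn–Teller theorem predicts a tetragonal distortion (typically axial elongation) to lift the degeneracy.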